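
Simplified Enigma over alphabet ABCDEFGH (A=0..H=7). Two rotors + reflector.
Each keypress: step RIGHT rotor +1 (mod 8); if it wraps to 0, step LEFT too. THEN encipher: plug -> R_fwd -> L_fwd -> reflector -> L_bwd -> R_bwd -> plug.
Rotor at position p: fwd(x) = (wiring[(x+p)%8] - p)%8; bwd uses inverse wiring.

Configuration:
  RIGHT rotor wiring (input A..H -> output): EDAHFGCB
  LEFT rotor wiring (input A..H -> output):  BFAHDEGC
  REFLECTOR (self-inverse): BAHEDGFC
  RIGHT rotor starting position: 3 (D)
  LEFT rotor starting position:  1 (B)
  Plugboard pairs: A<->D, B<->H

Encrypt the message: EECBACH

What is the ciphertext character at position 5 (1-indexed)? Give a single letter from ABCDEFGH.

Char 1 ('E'): step: R->4, L=1; E->plug->E->R->A->L->E->refl->D->L'->E->R'->G->plug->G
Char 2 ('E'): step: R->5, L=1; E->plug->E->R->G->L->B->refl->A->L'->H->R'->D->plug->A
Char 3 ('C'): step: R->6, L=1; C->plug->C->R->G->L->B->refl->A->L'->H->R'->G->plug->G
Char 4 ('B'): step: R->7, L=1; B->plug->H->R->D->L->C->refl->H->L'->B->R'->D->plug->A
Char 5 ('A'): step: R->0, L->2 (L advanced); A->plug->D->R->H->L->D->refl->E->L'->E->R'->A->plug->D

D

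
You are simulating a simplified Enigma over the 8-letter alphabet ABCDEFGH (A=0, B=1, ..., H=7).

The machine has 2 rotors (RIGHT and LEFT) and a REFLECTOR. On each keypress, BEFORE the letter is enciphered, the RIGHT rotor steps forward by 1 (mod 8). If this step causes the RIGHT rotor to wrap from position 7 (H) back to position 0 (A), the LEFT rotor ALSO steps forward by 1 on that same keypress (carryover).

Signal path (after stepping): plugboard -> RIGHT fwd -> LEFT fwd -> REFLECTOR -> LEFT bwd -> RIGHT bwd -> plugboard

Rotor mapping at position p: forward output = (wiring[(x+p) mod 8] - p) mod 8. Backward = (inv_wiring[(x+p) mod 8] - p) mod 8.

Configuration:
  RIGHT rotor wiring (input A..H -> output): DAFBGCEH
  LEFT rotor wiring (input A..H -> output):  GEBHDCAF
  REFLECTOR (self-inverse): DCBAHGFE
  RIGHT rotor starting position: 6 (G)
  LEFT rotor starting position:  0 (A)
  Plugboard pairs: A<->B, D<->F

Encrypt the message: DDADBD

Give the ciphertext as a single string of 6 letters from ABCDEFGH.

Answer: BHDHGF

Derivation:
Char 1 ('D'): step: R->7, L=0; D->plug->F->R->H->L->F->refl->G->L'->A->R'->A->plug->B
Char 2 ('D'): step: R->0, L->1 (L advanced); D->plug->F->R->C->L->G->refl->F->L'->H->R'->H->plug->H
Char 3 ('A'): step: R->1, L=1; A->plug->B->R->E->L->B->refl->C->L'->D->R'->F->plug->D
Char 4 ('D'): step: R->2, L=1; D->plug->F->R->F->L->H->refl->E->L'->G->R'->H->plug->H
Char 5 ('B'): step: R->3, L=1; B->plug->A->R->G->L->E->refl->H->L'->F->R'->G->plug->G
Char 6 ('D'): step: R->4, L=1; D->plug->F->R->E->L->B->refl->C->L'->D->R'->D->plug->F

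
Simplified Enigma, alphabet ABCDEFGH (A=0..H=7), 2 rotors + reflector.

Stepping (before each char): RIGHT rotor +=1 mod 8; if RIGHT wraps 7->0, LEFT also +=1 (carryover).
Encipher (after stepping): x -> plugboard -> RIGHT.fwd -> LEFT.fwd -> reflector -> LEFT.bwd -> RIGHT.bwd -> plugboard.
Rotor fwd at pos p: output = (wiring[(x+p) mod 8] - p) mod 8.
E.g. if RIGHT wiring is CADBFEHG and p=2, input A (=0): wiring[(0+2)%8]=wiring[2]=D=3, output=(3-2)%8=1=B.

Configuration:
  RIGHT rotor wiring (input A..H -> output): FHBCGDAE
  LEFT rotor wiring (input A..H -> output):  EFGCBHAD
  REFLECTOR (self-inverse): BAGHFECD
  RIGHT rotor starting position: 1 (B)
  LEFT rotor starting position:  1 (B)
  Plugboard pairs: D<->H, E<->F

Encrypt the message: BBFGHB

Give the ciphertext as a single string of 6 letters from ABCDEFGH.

Answer: HEHCGG

Derivation:
Char 1 ('B'): step: R->2, L=1; B->plug->B->R->A->L->E->refl->F->L'->B->R'->D->plug->H
Char 2 ('B'): step: R->3, L=1; B->plug->B->R->D->L->A->refl->B->L'->C->R'->F->plug->E
Char 3 ('F'): step: R->4, L=1; F->plug->E->R->B->L->F->refl->E->L'->A->R'->D->plug->H
Char 4 ('G'): step: R->5, L=1; G->plug->G->R->F->L->H->refl->D->L'->H->R'->C->plug->C
Char 5 ('H'): step: R->6, L=1; H->plug->D->R->B->L->F->refl->E->L'->A->R'->G->plug->G
Char 6 ('B'): step: R->7, L=1; B->plug->B->R->G->L->C->refl->G->L'->E->R'->G->plug->G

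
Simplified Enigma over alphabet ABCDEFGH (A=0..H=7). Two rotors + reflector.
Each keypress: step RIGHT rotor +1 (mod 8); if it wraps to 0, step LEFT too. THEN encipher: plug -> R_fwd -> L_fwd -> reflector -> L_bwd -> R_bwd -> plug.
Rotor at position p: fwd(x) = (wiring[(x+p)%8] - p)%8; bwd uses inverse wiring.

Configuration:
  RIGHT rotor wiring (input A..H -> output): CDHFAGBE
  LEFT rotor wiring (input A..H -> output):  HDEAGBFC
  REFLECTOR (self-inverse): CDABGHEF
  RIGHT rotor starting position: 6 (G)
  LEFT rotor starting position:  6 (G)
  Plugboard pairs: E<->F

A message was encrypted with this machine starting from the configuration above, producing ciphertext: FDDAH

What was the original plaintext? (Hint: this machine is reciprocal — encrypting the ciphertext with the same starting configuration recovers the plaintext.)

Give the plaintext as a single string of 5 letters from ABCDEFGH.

Answer: ABABG

Derivation:
Char 1 ('F'): step: R->7, L=6; F->plug->E->R->G->L->A->refl->C->L'->F->R'->A->plug->A
Char 2 ('D'): step: R->0, L->7 (L advanced); D->plug->D->R->F->L->H->refl->F->L'->D->R'->B->plug->B
Char 3 ('D'): step: R->1, L=7; D->plug->D->R->H->L->G->refl->E->L'->C->R'->A->plug->A
Char 4 ('A'): step: R->2, L=7; A->plug->A->R->F->L->H->refl->F->L'->D->R'->B->plug->B
Char 5 ('H'): step: R->3, L=7; H->plug->H->R->E->L->B->refl->D->L'->A->R'->G->plug->G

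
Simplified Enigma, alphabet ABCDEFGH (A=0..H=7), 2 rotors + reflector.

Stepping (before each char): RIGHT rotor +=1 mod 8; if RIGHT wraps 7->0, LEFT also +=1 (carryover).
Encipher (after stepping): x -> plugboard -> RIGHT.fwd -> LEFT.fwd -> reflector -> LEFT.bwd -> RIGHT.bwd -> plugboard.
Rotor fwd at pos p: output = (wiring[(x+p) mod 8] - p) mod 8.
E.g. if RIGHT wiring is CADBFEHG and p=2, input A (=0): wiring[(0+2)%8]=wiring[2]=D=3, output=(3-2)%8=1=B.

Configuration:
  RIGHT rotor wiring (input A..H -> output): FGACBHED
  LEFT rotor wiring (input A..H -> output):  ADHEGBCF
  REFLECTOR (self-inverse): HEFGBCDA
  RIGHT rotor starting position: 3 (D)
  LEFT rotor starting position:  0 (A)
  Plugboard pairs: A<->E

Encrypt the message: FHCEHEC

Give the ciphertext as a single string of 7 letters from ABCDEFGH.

Answer: CAEDCAH

Derivation:
Char 1 ('F'): step: R->4, L=0; F->plug->F->R->C->L->H->refl->A->L'->A->R'->C->plug->C
Char 2 ('H'): step: R->5, L=0; H->plug->H->R->E->L->G->refl->D->L'->B->R'->E->plug->A
Char 3 ('C'): step: R->6, L=0; C->plug->C->R->H->L->F->refl->C->L'->G->R'->A->plug->E
Char 4 ('E'): step: R->7, L=0; E->plug->A->R->E->L->G->refl->D->L'->B->R'->D->plug->D
Char 5 ('H'): step: R->0, L->1 (L advanced); H->plug->H->R->D->L->F->refl->C->L'->A->R'->C->plug->C
Char 6 ('E'): step: R->1, L=1; E->plug->A->R->F->L->B->refl->E->L'->G->R'->E->plug->A
Char 7 ('C'): step: R->2, L=1; C->plug->C->R->H->L->H->refl->A->L'->E->R'->H->plug->H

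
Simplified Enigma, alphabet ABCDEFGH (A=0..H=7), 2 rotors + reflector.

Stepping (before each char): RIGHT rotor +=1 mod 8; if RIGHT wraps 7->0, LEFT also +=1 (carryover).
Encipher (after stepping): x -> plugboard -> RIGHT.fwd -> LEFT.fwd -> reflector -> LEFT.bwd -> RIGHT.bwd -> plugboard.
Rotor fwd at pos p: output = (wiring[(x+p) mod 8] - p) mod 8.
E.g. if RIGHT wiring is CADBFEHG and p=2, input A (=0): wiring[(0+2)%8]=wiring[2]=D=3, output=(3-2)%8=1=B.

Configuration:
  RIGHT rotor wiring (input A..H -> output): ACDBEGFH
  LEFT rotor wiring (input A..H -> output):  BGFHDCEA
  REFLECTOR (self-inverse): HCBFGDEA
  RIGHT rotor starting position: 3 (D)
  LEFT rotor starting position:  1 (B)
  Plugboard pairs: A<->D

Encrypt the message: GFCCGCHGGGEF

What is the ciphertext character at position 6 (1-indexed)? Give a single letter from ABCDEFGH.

Char 1 ('G'): step: R->4, L=1; G->plug->G->R->H->L->A->refl->H->L'->G->R'->F->plug->F
Char 2 ('F'): step: R->5, L=1; F->plug->F->R->G->L->H->refl->A->L'->H->R'->H->plug->H
Char 3 ('C'): step: R->6, L=1; C->plug->C->R->C->L->G->refl->E->L'->B->R'->B->plug->B
Char 4 ('C'): step: R->7, L=1; C->plug->C->R->D->L->C->refl->B->L'->E->R'->D->plug->A
Char 5 ('G'): step: R->0, L->2 (L advanced); G->plug->G->R->F->L->G->refl->E->L'->H->R'->H->plug->H
Char 6 ('C'): step: R->1, L=2; C->plug->C->R->A->L->D->refl->F->L'->B->R'->A->plug->D

D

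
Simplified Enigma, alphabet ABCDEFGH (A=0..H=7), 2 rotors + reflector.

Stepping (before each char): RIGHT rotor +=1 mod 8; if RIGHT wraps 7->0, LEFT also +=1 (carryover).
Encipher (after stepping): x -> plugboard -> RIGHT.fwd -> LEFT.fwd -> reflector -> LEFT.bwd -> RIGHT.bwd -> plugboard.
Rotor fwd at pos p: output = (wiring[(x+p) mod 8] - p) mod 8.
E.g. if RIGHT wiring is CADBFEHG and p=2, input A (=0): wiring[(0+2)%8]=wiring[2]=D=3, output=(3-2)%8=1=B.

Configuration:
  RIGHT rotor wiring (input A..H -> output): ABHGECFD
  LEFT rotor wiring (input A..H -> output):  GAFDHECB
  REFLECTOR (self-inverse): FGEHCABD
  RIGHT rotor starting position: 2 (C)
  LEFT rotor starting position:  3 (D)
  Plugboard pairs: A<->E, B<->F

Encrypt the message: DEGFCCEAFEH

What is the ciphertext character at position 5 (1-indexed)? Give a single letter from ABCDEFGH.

Char 1 ('D'): step: R->3, L=3; D->plug->D->R->C->L->B->refl->G->L'->E->R'->H->plug->H
Char 2 ('E'): step: R->4, L=3; E->plug->A->R->A->L->A->refl->F->L'->G->R'->B->plug->F
Char 3 ('G'): step: R->5, L=3; G->plug->G->R->B->L->E->refl->C->L'->H->R'->H->plug->H
Char 4 ('F'): step: R->6, L=3; F->plug->B->R->F->L->D->refl->H->L'->D->R'->D->plug->D
Char 5 ('C'): step: R->7, L=3; C->plug->C->R->C->L->B->refl->G->L'->E->R'->A->plug->E

E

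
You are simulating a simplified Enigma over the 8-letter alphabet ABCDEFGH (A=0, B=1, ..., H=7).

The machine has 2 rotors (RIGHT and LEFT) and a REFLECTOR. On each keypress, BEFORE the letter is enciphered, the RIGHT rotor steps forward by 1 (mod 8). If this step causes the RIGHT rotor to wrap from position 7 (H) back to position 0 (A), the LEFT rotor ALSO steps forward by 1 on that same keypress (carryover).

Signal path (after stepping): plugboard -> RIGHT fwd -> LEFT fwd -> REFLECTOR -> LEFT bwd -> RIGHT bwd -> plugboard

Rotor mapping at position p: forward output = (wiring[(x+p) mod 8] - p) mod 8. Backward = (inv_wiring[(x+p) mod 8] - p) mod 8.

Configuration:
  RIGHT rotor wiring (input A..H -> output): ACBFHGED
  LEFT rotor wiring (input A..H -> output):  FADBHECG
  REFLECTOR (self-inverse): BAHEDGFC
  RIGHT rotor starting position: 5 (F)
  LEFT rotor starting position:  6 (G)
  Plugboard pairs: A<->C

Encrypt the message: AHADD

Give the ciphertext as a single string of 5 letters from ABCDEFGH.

Char 1 ('A'): step: R->6, L=6; A->plug->C->R->C->L->H->refl->C->L'->D->R'->E->plug->E
Char 2 ('H'): step: R->7, L=6; H->plug->H->R->F->L->D->refl->E->L'->A->R'->F->plug->F
Char 3 ('A'): step: R->0, L->7 (L advanced); A->plug->C->R->B->L->G->refl->F->L'->G->R'->F->plug->F
Char 4 ('D'): step: R->1, L=7; D->plug->D->R->G->L->F->refl->G->L'->B->R'->A->plug->C
Char 5 ('D'): step: R->2, L=7; D->plug->D->R->E->L->C->refl->H->L'->A->R'->H->plug->H

Answer: EFFCH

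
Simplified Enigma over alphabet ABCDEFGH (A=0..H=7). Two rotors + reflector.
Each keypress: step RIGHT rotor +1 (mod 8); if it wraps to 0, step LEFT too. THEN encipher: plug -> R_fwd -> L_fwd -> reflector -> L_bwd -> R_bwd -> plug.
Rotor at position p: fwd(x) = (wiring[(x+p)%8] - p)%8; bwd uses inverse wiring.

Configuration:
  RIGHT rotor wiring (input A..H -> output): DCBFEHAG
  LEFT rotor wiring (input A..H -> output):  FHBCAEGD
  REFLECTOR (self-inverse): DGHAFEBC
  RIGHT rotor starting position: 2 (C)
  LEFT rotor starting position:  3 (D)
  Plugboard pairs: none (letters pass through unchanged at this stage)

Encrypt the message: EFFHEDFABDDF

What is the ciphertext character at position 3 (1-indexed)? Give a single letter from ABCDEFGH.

Char 1 ('E'): step: R->3, L=3; E->plug->E->R->D->L->D->refl->A->L'->E->R'->C->plug->C
Char 2 ('F'): step: R->4, L=3; F->plug->F->R->G->L->E->refl->F->L'->B->R'->H->plug->H
Char 3 ('F'): step: R->5, L=3; F->plug->F->R->E->L->A->refl->D->L'->D->R'->B->plug->B

B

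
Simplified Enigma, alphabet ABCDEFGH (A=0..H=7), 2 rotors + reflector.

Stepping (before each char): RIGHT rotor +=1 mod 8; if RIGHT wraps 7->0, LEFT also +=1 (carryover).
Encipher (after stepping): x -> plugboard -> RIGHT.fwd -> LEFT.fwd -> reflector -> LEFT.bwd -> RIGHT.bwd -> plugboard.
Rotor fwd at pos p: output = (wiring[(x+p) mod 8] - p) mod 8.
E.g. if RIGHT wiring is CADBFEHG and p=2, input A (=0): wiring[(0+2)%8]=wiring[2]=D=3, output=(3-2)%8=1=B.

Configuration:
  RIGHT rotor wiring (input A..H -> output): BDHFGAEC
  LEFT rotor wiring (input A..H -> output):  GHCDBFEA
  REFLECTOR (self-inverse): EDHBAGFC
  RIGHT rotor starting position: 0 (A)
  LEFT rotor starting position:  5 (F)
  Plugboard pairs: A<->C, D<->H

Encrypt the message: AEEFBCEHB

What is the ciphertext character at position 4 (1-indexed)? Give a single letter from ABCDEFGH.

Char 1 ('A'): step: R->1, L=5; A->plug->C->R->E->L->C->refl->H->L'->B->R'->G->plug->G
Char 2 ('E'): step: R->2, L=5; E->plug->E->R->C->L->D->refl->B->L'->D->R'->B->plug->B
Char 3 ('E'): step: R->3, L=5; E->plug->E->R->H->L->E->refl->A->L'->A->R'->G->plug->G
Char 4 ('F'): step: R->4, L=5; F->plug->F->R->H->L->E->refl->A->L'->A->R'->C->plug->A

A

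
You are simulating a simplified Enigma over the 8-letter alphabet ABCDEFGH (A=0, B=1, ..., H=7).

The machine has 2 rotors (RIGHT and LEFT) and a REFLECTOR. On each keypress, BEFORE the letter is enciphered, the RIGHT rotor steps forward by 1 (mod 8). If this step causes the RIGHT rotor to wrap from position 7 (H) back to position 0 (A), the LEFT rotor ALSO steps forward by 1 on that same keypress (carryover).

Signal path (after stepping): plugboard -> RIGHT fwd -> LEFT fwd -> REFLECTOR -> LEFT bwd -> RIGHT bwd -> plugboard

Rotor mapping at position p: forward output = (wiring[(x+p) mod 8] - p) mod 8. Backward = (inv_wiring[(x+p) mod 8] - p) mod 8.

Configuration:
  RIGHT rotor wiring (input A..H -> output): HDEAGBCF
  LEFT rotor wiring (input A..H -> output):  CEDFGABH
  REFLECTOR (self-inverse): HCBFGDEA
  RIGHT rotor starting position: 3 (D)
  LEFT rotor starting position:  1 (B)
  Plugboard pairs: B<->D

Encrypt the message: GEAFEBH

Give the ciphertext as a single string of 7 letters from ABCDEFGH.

Char 1 ('G'): step: R->4, L=1; G->plug->G->R->A->L->D->refl->F->L'->D->R'->E->plug->E
Char 2 ('E'): step: R->5, L=1; E->plug->E->R->G->L->G->refl->E->L'->C->R'->D->plug->B
Char 3 ('A'): step: R->6, L=1; A->plug->A->R->E->L->H->refl->A->L'->F->R'->D->plug->B
Char 4 ('F'): step: R->7, L=1; F->plug->F->R->H->L->B->refl->C->L'->B->R'->E->plug->E
Char 5 ('E'): step: R->0, L->2 (L advanced); E->plug->E->R->G->L->A->refl->H->L'->E->R'->C->plug->C
Char 6 ('B'): step: R->1, L=2; B->plug->D->R->F->L->F->refl->D->L'->B->R'->F->plug->F
Char 7 ('H'): step: R->2, L=2; H->plug->H->R->B->L->D->refl->F->L'->F->R'->G->plug->G

Answer: EBBECFG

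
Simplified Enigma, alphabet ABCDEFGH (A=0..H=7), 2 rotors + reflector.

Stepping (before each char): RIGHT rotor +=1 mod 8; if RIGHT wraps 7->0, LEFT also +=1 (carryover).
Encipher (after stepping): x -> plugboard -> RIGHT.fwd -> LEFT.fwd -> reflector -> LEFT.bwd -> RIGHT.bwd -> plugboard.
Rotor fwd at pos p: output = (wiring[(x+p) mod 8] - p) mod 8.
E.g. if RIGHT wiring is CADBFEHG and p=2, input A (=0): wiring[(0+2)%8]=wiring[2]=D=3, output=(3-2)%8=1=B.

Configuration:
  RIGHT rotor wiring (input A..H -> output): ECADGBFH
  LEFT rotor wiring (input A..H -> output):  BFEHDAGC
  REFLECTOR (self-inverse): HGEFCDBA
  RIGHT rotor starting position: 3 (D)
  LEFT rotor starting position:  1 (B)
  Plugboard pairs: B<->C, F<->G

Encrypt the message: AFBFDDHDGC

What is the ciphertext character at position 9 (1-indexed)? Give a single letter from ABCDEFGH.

Char 1 ('A'): step: R->4, L=1; A->plug->A->R->C->L->G->refl->B->L'->G->R'->F->plug->G
Char 2 ('F'): step: R->5, L=1; F->plug->G->R->G->L->B->refl->G->L'->C->R'->C->plug->B
Char 3 ('B'): step: R->6, L=1; B->plug->C->R->G->L->B->refl->G->L'->C->R'->E->plug->E
Char 4 ('F'): step: R->7, L=1; F->plug->G->R->C->L->G->refl->B->L'->G->R'->H->plug->H
Char 5 ('D'): step: R->0, L->2 (L advanced); D->plug->D->R->D->L->G->refl->B->L'->C->R'->B->plug->C
Char 6 ('D'): step: R->1, L=2; D->plug->D->R->F->L->A->refl->H->L'->G->R'->G->plug->F
Char 7 ('H'): step: R->2, L=2; H->plug->H->R->A->L->C->refl->E->L'->E->R'->C->plug->B
Char 8 ('D'): step: R->3, L=2; D->plug->D->R->C->L->B->refl->G->L'->D->R'->B->plug->C
Char 9 ('G'): step: R->4, L=2; G->plug->F->R->G->L->H->refl->A->L'->F->R'->B->plug->C

C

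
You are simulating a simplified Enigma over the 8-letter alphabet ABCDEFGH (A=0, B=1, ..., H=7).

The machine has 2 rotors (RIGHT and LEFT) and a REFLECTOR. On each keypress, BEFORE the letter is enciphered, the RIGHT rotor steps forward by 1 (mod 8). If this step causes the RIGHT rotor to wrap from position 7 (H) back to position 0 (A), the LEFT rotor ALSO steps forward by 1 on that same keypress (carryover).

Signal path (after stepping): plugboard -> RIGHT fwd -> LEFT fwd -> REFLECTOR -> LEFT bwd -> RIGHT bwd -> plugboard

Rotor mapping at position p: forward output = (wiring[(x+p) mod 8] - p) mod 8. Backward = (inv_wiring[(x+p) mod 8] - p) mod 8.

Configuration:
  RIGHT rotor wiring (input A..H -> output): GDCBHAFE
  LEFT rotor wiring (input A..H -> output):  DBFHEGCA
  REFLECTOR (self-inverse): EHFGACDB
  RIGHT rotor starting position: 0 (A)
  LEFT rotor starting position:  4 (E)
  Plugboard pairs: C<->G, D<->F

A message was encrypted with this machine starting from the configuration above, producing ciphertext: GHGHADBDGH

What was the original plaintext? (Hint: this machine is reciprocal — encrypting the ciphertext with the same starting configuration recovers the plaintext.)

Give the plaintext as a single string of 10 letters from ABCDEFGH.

Char 1 ('G'): step: R->1, L=4; G->plug->C->R->A->L->A->refl->E->L'->D->R'->G->plug->C
Char 2 ('H'): step: R->2, L=4; H->plug->H->R->B->L->C->refl->F->L'->F->R'->C->plug->G
Char 3 ('G'): step: R->3, L=4; G->plug->C->R->F->L->F->refl->C->L'->B->R'->E->plug->E
Char 4 ('H'): step: R->4, L=4; H->plug->H->R->F->L->F->refl->C->L'->B->R'->C->plug->G
Char 5 ('A'): step: R->5, L=4; A->plug->A->R->D->L->E->refl->A->L'->A->R'->B->plug->B
Char 6 ('D'): step: R->6, L=4; D->plug->F->R->D->L->E->refl->A->L'->A->R'->C->plug->G
Char 7 ('B'): step: R->7, L=4; B->plug->B->R->H->L->D->refl->G->L'->C->R'->E->plug->E
Char 8 ('D'): step: R->0, L->5 (L advanced); D->plug->F->R->A->L->B->refl->H->L'->H->R'->E->plug->E
Char 9 ('G'): step: R->1, L=5; G->plug->C->R->A->L->B->refl->H->L'->H->R'->E->plug->E
Char 10 ('H'): step: R->2, L=5; H->plug->H->R->B->L->F->refl->C->L'->G->R'->D->plug->F

Answer: CGEGBGEEEF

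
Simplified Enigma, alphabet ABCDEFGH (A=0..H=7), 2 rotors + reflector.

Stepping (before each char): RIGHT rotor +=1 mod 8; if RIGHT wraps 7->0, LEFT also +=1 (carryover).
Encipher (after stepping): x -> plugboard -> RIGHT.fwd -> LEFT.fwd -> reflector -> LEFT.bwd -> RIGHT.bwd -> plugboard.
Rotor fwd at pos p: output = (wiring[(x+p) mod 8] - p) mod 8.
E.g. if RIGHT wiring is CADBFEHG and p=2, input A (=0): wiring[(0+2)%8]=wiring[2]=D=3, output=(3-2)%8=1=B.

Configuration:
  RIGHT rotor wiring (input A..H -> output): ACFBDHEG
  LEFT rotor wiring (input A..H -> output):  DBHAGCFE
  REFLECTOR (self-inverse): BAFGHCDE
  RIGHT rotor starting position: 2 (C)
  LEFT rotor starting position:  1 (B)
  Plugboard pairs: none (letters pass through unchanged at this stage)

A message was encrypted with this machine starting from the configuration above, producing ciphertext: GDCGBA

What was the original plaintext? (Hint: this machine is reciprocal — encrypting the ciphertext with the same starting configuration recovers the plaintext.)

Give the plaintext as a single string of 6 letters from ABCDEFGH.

Answer: EHHCDC

Derivation:
Char 1 ('G'): step: R->3, L=1; G->plug->G->R->H->L->C->refl->F->L'->D->R'->E->plug->E
Char 2 ('D'): step: R->4, L=1; D->plug->D->R->C->L->H->refl->E->L'->F->R'->H->plug->H
Char 3 ('C'): step: R->5, L=1; C->plug->C->R->B->L->G->refl->D->L'->G->R'->H->plug->H
Char 4 ('G'): step: R->6, L=1; G->plug->G->R->F->L->E->refl->H->L'->C->R'->C->plug->C
Char 5 ('B'): step: R->7, L=1; B->plug->B->R->B->L->G->refl->D->L'->G->R'->D->plug->D
Char 6 ('A'): step: R->0, L->2 (L advanced); A->plug->A->R->A->L->F->refl->C->L'->F->R'->C->plug->C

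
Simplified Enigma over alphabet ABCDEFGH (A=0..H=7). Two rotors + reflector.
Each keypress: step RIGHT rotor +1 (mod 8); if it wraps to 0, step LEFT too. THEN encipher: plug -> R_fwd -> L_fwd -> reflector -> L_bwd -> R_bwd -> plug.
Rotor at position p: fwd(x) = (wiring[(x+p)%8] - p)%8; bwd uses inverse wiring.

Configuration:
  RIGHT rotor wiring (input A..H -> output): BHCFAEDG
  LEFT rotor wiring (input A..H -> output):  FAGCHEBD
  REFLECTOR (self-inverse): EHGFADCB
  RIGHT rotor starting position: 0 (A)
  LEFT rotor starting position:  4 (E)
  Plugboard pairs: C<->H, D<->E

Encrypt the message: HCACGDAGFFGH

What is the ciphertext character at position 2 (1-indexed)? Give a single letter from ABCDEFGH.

Char 1 ('H'): step: R->1, L=4; H->plug->C->R->E->L->B->refl->H->L'->D->R'->E->plug->D
Char 2 ('C'): step: R->2, L=4; C->plug->H->R->F->L->E->refl->A->L'->B->R'->E->plug->D

D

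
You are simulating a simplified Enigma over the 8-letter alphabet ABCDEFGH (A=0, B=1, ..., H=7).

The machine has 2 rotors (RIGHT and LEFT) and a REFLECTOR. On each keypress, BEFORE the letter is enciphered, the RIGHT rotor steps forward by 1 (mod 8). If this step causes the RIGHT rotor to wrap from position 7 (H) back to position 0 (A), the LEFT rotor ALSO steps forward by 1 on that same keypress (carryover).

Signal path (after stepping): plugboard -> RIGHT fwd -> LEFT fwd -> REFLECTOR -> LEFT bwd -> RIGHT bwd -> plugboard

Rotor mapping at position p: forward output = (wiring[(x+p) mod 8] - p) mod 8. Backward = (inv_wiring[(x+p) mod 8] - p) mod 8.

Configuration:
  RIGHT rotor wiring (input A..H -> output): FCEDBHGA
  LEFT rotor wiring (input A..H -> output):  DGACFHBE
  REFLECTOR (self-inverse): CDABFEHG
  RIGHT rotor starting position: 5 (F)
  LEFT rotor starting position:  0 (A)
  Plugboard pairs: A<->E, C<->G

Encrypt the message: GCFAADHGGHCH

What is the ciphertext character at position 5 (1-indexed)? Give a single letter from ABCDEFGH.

Char 1 ('G'): step: R->6, L=0; G->plug->C->R->H->L->E->refl->F->L'->E->R'->D->plug->D
Char 2 ('C'): step: R->7, L=0; C->plug->G->R->A->L->D->refl->B->L'->G->R'->B->plug->B
Char 3 ('F'): step: R->0, L->1 (L advanced); F->plug->F->R->H->L->C->refl->A->L'->F->R'->A->plug->E
Char 4 ('A'): step: R->1, L=1; A->plug->E->R->G->L->D->refl->B->L'->C->R'->C->plug->G
Char 5 ('A'): step: R->2, L=1; A->plug->E->R->E->L->G->refl->H->L'->B->R'->B->plug->B

B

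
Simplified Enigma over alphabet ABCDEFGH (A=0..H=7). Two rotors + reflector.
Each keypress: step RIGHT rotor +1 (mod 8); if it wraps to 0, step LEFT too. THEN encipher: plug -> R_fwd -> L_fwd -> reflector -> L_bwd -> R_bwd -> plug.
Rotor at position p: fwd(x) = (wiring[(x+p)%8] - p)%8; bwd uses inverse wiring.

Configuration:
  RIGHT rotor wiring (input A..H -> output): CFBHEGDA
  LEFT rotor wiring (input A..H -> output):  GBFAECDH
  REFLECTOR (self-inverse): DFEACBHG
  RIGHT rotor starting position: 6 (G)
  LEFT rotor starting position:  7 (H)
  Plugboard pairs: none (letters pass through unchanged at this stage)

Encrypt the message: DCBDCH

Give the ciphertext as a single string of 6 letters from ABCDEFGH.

Answer: GAGBHE

Derivation:
Char 1 ('D'): step: R->7, L=7; D->plug->D->R->C->L->C->refl->E->L'->H->R'->G->plug->G
Char 2 ('C'): step: R->0, L->0 (L advanced); C->plug->C->R->B->L->B->refl->F->L'->C->R'->A->plug->A
Char 3 ('B'): step: R->1, L=0; B->plug->B->R->A->L->G->refl->H->L'->H->R'->G->plug->G
Char 4 ('D'): step: R->2, L=0; D->plug->D->R->E->L->E->refl->C->L'->F->R'->B->plug->B
Char 5 ('C'): step: R->3, L=0; C->plug->C->R->D->L->A->refl->D->L'->G->R'->H->plug->H
Char 6 ('H'): step: R->4, L=0; H->plug->H->R->D->L->A->refl->D->L'->G->R'->E->plug->E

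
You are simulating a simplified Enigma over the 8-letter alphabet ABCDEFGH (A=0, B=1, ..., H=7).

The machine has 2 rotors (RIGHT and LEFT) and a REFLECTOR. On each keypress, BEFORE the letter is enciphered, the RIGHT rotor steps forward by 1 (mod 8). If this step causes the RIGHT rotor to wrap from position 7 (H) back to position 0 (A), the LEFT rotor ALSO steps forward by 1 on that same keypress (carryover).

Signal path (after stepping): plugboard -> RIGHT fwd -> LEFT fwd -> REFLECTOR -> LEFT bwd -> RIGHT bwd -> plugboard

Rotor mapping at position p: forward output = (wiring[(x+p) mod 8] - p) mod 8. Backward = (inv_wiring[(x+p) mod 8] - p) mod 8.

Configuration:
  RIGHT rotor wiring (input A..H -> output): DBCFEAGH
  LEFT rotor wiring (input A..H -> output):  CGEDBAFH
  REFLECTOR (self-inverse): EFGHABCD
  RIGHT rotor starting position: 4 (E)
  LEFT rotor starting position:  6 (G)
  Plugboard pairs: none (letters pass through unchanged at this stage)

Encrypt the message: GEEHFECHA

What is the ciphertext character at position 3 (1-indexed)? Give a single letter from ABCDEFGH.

Char 1 ('G'): step: R->5, L=6; G->plug->G->R->A->L->H->refl->D->L'->G->R'->D->plug->D
Char 2 ('E'): step: R->6, L=6; E->plug->E->R->E->L->G->refl->C->L'->H->R'->F->plug->F
Char 3 ('E'): step: R->7, L=6; E->plug->E->R->G->L->D->refl->H->L'->A->R'->A->plug->A

A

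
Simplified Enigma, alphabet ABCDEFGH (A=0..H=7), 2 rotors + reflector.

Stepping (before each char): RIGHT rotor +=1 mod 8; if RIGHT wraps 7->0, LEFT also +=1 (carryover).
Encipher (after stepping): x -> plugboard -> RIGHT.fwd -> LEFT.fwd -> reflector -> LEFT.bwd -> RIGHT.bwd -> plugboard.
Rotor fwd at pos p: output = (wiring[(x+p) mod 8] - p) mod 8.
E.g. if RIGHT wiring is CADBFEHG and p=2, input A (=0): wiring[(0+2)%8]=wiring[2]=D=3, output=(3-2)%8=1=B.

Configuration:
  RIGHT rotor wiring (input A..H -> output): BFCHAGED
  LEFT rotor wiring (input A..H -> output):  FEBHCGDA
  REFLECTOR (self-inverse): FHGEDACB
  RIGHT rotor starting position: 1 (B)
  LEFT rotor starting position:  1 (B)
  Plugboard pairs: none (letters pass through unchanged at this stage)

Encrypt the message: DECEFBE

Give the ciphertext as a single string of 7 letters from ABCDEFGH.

Answer: FHDBEHG

Derivation:
Char 1 ('D'): step: R->2, L=1; D->plug->D->R->E->L->F->refl->A->L'->B->R'->F->plug->F
Char 2 ('E'): step: R->3, L=1; E->plug->E->R->A->L->D->refl->E->L'->H->R'->H->plug->H
Char 3 ('C'): step: R->4, L=1; C->plug->C->R->A->L->D->refl->E->L'->H->R'->D->plug->D
Char 4 ('E'): step: R->5, L=1; E->plug->E->R->A->L->D->refl->E->L'->H->R'->B->plug->B
Char 5 ('F'): step: R->6, L=1; F->plug->F->R->B->L->A->refl->F->L'->E->R'->E->plug->E
Char 6 ('B'): step: R->7, L=1; B->plug->B->R->C->L->G->refl->C->L'->F->R'->H->plug->H
Char 7 ('E'): step: R->0, L->2 (L advanced); E->plug->E->R->A->L->H->refl->B->L'->E->R'->G->plug->G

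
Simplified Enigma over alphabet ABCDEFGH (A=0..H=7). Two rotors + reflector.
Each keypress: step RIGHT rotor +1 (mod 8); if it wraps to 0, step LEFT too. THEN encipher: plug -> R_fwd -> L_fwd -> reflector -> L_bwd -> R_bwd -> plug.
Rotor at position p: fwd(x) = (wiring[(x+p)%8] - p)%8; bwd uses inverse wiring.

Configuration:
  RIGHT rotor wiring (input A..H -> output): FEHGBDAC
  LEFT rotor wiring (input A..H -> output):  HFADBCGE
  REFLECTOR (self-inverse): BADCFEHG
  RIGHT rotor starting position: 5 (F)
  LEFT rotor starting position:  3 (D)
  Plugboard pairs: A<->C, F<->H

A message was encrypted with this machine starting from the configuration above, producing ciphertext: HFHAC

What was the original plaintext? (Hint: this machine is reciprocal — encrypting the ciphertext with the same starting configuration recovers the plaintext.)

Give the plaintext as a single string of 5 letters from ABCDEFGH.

Char 1 ('H'): step: R->6, L=3; H->plug->F->R->A->L->A->refl->B->L'->E->R'->B->plug->B
Char 2 ('F'): step: R->7, L=3; F->plug->H->R->B->L->G->refl->H->L'->C->R'->F->plug->H
Char 3 ('H'): step: R->0, L->4 (L advanced); H->plug->F->R->D->L->A->refl->B->L'->F->R'->A->plug->C
Char 4 ('A'): step: R->1, L=4; A->plug->C->R->F->L->B->refl->A->L'->D->R'->A->plug->C
Char 5 ('C'): step: R->2, L=4; C->plug->A->R->F->L->B->refl->A->L'->D->R'->G->plug->G

Answer: BHCCG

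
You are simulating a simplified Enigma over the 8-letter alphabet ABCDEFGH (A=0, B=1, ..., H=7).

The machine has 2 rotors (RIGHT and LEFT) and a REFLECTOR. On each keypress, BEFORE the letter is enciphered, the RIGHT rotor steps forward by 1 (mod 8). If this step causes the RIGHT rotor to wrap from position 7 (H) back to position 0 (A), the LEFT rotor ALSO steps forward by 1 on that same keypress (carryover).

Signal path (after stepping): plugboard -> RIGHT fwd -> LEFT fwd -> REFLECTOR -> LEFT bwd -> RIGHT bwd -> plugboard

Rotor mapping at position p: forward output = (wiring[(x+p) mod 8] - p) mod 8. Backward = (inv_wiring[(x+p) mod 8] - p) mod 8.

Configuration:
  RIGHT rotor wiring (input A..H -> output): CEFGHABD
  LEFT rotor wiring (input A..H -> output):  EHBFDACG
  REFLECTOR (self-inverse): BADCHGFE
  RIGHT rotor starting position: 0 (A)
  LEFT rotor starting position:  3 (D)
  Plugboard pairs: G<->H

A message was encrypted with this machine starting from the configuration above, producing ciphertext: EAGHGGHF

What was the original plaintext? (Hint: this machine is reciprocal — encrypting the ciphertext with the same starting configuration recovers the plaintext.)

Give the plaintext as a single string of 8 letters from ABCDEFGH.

Answer: HDFCEECH

Derivation:
Char 1 ('E'): step: R->1, L=3; E->plug->E->R->H->L->G->refl->F->L'->C->R'->G->plug->H
Char 2 ('A'): step: R->2, L=3; A->plug->A->R->D->L->H->refl->E->L'->G->R'->D->plug->D
Char 3 ('G'): step: R->3, L=3; G->plug->H->R->C->L->F->refl->G->L'->H->R'->F->plug->F
Char 4 ('H'): step: R->4, L=3; H->plug->G->R->B->L->A->refl->B->L'->F->R'->C->plug->C
Char 5 ('G'): step: R->5, L=3; G->plug->H->R->C->L->F->refl->G->L'->H->R'->E->plug->E
Char 6 ('G'): step: R->6, L=3; G->plug->H->R->C->L->F->refl->G->L'->H->R'->E->plug->E
Char 7 ('H'): step: R->7, L=3; H->plug->G->R->B->L->A->refl->B->L'->F->R'->C->plug->C
Char 8 ('F'): step: R->0, L->4 (L advanced); F->plug->F->R->A->L->H->refl->E->L'->B->R'->G->plug->H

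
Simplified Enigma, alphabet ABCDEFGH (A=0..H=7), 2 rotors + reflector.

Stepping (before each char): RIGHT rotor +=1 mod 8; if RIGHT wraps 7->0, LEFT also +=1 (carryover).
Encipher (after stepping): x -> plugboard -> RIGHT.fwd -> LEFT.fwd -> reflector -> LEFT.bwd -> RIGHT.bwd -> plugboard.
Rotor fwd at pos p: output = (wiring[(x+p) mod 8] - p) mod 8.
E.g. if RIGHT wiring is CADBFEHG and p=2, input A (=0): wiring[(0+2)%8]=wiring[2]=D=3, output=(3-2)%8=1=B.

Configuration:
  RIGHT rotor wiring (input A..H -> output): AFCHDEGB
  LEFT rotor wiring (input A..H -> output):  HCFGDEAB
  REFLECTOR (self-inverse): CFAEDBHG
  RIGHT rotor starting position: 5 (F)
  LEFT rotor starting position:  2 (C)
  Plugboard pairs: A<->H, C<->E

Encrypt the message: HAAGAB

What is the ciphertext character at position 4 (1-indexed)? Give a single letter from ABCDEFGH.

Char 1 ('H'): step: R->6, L=2; H->plug->A->R->A->L->D->refl->E->L'->B->R'->F->plug->F
Char 2 ('A'): step: R->7, L=2; A->plug->H->R->H->L->A->refl->C->L'->D->R'->D->plug->D
Char 3 ('A'): step: R->0, L->3 (L advanced); A->plug->H->R->B->L->A->refl->C->L'->H->R'->D->plug->D
Char 4 ('G'): step: R->1, L=3; G->plug->G->R->A->L->D->refl->E->L'->F->R'->F->plug->F

F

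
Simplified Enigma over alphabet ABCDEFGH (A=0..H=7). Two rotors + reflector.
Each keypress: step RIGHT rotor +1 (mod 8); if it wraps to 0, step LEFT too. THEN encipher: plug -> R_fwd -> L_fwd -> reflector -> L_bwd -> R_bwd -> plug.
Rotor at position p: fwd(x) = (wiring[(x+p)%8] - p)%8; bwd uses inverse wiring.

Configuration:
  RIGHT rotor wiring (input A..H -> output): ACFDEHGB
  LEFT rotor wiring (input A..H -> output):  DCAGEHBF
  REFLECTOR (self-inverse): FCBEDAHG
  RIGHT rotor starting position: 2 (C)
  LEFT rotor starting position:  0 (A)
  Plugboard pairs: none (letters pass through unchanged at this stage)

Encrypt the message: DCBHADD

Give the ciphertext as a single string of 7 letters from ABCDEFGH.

Char 1 ('D'): step: R->3, L=0; D->plug->D->R->D->L->G->refl->H->L'->F->R'->F->plug->F
Char 2 ('C'): step: R->4, L=0; C->plug->C->R->C->L->A->refl->F->L'->H->R'->H->plug->H
Char 3 ('B'): step: R->5, L=0; B->plug->B->R->B->L->C->refl->B->L'->G->R'->G->plug->G
Char 4 ('H'): step: R->6, L=0; H->plug->H->R->B->L->C->refl->B->L'->G->R'->G->plug->G
Char 5 ('A'): step: R->7, L=0; A->plug->A->R->C->L->A->refl->F->L'->H->R'->H->plug->H
Char 6 ('D'): step: R->0, L->1 (L advanced); D->plug->D->R->D->L->D->refl->E->L'->G->R'->G->plug->G
Char 7 ('D'): step: R->1, L=1; D->plug->D->R->D->L->D->refl->E->L'->G->R'->E->plug->E

Answer: FHGGHGE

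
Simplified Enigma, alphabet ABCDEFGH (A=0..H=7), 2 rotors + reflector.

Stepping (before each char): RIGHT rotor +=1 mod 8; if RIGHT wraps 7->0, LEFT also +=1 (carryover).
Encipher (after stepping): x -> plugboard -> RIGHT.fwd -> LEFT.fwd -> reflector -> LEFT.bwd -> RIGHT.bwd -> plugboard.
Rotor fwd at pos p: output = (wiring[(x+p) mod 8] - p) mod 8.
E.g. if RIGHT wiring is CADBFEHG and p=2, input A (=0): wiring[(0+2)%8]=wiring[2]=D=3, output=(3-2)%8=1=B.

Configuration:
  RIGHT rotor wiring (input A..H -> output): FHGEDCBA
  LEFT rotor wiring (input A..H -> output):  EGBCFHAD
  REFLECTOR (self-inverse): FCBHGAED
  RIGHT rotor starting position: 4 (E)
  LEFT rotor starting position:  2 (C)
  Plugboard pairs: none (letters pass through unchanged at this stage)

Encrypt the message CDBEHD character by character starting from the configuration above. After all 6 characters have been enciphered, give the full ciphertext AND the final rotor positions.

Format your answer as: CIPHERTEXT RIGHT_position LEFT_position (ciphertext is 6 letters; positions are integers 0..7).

Answer: FAEDCF 2 3

Derivation:
Char 1 ('C'): step: R->5, L=2; C->plug->C->R->D->L->F->refl->A->L'->B->R'->F->plug->F
Char 2 ('D'): step: R->6, L=2; D->plug->D->R->B->L->A->refl->F->L'->D->R'->A->plug->A
Char 3 ('B'): step: R->7, L=2; B->plug->B->R->G->L->C->refl->B->L'->F->R'->E->plug->E
Char 4 ('E'): step: R->0, L->3 (L advanced); E->plug->E->R->D->L->F->refl->A->L'->E->R'->D->plug->D
Char 5 ('H'): step: R->1, L=3; H->plug->H->R->E->L->A->refl->F->L'->D->R'->C->plug->C
Char 6 ('D'): step: R->2, L=3; D->plug->D->R->A->L->H->refl->D->L'->G->R'->F->plug->F
Final: ciphertext=FAEDCF, RIGHT=2, LEFT=3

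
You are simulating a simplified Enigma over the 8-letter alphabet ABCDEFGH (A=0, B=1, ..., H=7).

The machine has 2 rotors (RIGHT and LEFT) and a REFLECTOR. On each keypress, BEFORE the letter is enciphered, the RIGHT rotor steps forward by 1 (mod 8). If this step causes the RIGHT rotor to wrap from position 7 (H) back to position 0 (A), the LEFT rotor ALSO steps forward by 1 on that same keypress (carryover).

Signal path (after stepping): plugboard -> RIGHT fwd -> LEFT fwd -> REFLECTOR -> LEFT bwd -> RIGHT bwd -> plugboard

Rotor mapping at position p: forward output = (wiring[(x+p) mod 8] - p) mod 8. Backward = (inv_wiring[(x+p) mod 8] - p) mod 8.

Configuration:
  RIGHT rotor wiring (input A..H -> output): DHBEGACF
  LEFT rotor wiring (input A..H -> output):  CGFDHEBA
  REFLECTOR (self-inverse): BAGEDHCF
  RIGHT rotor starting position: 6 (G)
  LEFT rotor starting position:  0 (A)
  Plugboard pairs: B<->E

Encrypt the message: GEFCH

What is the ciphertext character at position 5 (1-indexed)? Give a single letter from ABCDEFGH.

Char 1 ('G'): step: R->7, L=0; G->plug->G->R->B->L->G->refl->C->L'->A->R'->C->plug->C
Char 2 ('E'): step: R->0, L->1 (L advanced); E->plug->B->R->H->L->B->refl->A->L'->F->R'->H->plug->H
Char 3 ('F'): step: R->1, L=1; F->plug->F->R->B->L->E->refl->D->L'->E->R'->G->plug->G
Char 4 ('C'): step: R->2, L=1; C->plug->C->R->E->L->D->refl->E->L'->B->R'->G->plug->G
Char 5 ('H'): step: R->3, L=1; H->plug->H->R->G->L->H->refl->F->L'->A->R'->F->plug->F

F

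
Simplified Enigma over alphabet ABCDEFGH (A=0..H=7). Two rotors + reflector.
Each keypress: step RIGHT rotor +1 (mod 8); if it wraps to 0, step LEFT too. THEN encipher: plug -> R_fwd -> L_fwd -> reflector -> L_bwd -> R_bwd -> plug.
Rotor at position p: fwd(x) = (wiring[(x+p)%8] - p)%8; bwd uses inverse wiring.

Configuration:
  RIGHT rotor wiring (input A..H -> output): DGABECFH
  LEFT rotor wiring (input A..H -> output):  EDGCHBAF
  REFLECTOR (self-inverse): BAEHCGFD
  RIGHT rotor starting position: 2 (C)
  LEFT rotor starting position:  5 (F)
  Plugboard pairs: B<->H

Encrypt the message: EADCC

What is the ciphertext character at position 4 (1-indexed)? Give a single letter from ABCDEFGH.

Char 1 ('E'): step: R->3, L=5; E->plug->E->R->E->L->G->refl->F->L'->G->R'->A->plug->A
Char 2 ('A'): step: R->4, L=5; A->plug->A->R->A->L->E->refl->C->L'->H->R'->E->plug->E
Char 3 ('D'): step: R->5, L=5; D->plug->D->R->G->L->F->refl->G->L'->E->R'->G->plug->G
Char 4 ('C'): step: R->6, L=5; C->plug->C->R->F->L->B->refl->A->L'->C->R'->E->plug->E

E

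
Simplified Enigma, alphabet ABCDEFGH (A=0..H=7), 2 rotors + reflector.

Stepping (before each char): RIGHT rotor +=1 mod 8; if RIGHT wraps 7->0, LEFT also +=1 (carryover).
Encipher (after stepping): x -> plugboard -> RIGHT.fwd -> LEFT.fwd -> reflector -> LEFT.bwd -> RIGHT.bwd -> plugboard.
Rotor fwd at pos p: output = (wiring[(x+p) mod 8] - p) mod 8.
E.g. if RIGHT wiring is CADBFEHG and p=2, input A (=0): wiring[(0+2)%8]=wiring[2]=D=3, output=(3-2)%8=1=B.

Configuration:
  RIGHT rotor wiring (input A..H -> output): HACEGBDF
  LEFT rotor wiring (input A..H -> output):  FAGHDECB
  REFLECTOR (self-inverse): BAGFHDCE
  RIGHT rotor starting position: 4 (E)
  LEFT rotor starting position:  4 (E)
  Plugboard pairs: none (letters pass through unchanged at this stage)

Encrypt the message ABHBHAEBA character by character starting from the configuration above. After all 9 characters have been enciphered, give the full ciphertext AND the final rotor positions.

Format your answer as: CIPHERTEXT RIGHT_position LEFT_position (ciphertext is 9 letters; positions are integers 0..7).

Char 1 ('A'): step: R->5, L=4; A->plug->A->R->E->L->B->refl->A->L'->B->R'->H->plug->H
Char 2 ('B'): step: R->6, L=4; B->plug->B->R->H->L->D->refl->F->L'->D->R'->H->plug->H
Char 3 ('H'): step: R->7, L=4; H->plug->H->R->E->L->B->refl->A->L'->B->R'->C->plug->C
Char 4 ('B'): step: R->0, L->5 (L advanced); B->plug->B->R->A->L->H->refl->E->L'->C->R'->C->plug->C
Char 5 ('H'): step: R->1, L=5; H->plug->H->R->G->L->C->refl->G->L'->H->R'->A->plug->A
Char 6 ('A'): step: R->2, L=5; A->plug->A->R->A->L->H->refl->E->L'->C->R'->B->plug->B
Char 7 ('E'): step: R->3, L=5; E->plug->E->R->C->L->E->refl->H->L'->A->R'->D->plug->D
Char 8 ('B'): step: R->4, L=5; B->plug->B->R->F->L->B->refl->A->L'->D->R'->E->plug->E
Char 9 ('A'): step: R->5, L=5; A->plug->A->R->E->L->D->refl->F->L'->B->R'->H->plug->H
Final: ciphertext=HHCCABDEH, RIGHT=5, LEFT=5

Answer: HHCCABDEH 5 5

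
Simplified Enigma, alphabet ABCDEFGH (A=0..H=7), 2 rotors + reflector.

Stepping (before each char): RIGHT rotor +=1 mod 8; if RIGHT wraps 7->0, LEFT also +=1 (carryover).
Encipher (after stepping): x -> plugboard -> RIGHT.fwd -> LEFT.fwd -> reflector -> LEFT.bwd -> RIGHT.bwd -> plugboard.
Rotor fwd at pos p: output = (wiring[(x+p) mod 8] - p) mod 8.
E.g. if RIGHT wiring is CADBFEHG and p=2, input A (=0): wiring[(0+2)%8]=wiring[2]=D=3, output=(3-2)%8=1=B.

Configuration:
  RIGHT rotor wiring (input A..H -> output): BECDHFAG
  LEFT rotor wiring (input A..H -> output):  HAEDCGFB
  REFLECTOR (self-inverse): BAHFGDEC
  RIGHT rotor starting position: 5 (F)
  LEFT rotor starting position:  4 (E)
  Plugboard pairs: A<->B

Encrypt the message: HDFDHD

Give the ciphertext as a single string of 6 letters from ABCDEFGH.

Char 1 ('H'): step: R->6, L=4; H->plug->H->R->H->L->H->refl->C->L'->B->R'->G->plug->G
Char 2 ('D'): step: R->7, L=4; D->plug->D->R->D->L->F->refl->D->L'->E->R'->E->plug->E
Char 3 ('F'): step: R->0, L->5 (L advanced); F->plug->F->R->F->L->H->refl->C->L'->D->R'->D->plug->D
Char 4 ('D'): step: R->1, L=5; D->plug->D->R->G->L->G->refl->E->L'->C->R'->C->plug->C
Char 5 ('H'): step: R->2, L=5; H->plug->H->R->C->L->E->refl->G->L'->G->R'->E->plug->E
Char 6 ('D'): step: R->3, L=5; D->plug->D->R->F->L->H->refl->C->L'->D->R'->E->plug->E

Answer: GEDCEE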